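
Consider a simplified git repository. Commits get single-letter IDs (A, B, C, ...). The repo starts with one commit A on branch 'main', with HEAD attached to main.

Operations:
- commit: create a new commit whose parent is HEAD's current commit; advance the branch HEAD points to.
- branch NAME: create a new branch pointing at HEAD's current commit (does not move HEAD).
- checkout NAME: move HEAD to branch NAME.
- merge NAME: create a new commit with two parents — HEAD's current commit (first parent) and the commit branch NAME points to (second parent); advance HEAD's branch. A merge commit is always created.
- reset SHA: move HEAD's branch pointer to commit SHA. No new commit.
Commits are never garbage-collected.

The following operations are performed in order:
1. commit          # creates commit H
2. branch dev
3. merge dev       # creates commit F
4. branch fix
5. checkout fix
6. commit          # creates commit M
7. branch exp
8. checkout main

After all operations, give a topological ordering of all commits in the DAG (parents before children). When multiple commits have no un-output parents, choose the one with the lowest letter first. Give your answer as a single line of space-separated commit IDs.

After op 1 (commit): HEAD=main@H [main=H]
After op 2 (branch): HEAD=main@H [dev=H main=H]
After op 3 (merge): HEAD=main@F [dev=H main=F]
After op 4 (branch): HEAD=main@F [dev=H fix=F main=F]
After op 5 (checkout): HEAD=fix@F [dev=H fix=F main=F]
After op 6 (commit): HEAD=fix@M [dev=H fix=M main=F]
After op 7 (branch): HEAD=fix@M [dev=H exp=M fix=M main=F]
After op 8 (checkout): HEAD=main@F [dev=H exp=M fix=M main=F]
commit A: parents=[]
commit F: parents=['H', 'H']
commit H: parents=['A']
commit M: parents=['F']

Answer: A H F M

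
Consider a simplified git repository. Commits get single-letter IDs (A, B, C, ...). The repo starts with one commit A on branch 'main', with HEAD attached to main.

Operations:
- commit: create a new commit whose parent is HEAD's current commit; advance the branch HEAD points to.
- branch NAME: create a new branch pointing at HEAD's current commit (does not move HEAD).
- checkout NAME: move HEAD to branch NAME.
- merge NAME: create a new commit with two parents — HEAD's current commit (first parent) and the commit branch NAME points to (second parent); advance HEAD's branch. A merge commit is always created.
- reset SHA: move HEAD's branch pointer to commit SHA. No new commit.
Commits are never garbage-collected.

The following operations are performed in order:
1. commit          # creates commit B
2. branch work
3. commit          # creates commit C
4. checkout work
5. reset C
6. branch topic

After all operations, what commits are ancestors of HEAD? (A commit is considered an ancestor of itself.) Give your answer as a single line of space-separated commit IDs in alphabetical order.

After op 1 (commit): HEAD=main@B [main=B]
After op 2 (branch): HEAD=main@B [main=B work=B]
After op 3 (commit): HEAD=main@C [main=C work=B]
After op 4 (checkout): HEAD=work@B [main=C work=B]
After op 5 (reset): HEAD=work@C [main=C work=C]
After op 6 (branch): HEAD=work@C [main=C topic=C work=C]

Answer: A B C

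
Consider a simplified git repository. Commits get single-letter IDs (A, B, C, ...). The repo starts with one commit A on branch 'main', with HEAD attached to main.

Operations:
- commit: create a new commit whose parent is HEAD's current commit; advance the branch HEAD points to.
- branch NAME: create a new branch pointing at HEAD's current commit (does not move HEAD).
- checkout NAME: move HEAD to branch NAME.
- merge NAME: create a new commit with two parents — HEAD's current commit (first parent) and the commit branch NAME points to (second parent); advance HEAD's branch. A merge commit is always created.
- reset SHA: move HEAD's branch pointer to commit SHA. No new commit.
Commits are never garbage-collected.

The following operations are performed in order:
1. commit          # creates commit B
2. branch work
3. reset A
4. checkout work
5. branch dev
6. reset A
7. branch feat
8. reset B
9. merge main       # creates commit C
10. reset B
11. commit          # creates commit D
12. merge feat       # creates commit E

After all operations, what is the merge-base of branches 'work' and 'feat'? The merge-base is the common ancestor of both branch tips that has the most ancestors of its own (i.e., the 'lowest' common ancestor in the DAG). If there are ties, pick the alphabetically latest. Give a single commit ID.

Answer: A

Derivation:
After op 1 (commit): HEAD=main@B [main=B]
After op 2 (branch): HEAD=main@B [main=B work=B]
After op 3 (reset): HEAD=main@A [main=A work=B]
After op 4 (checkout): HEAD=work@B [main=A work=B]
After op 5 (branch): HEAD=work@B [dev=B main=A work=B]
After op 6 (reset): HEAD=work@A [dev=B main=A work=A]
After op 7 (branch): HEAD=work@A [dev=B feat=A main=A work=A]
After op 8 (reset): HEAD=work@B [dev=B feat=A main=A work=B]
After op 9 (merge): HEAD=work@C [dev=B feat=A main=A work=C]
After op 10 (reset): HEAD=work@B [dev=B feat=A main=A work=B]
After op 11 (commit): HEAD=work@D [dev=B feat=A main=A work=D]
After op 12 (merge): HEAD=work@E [dev=B feat=A main=A work=E]
ancestors(work=E): ['A', 'B', 'D', 'E']
ancestors(feat=A): ['A']
common: ['A']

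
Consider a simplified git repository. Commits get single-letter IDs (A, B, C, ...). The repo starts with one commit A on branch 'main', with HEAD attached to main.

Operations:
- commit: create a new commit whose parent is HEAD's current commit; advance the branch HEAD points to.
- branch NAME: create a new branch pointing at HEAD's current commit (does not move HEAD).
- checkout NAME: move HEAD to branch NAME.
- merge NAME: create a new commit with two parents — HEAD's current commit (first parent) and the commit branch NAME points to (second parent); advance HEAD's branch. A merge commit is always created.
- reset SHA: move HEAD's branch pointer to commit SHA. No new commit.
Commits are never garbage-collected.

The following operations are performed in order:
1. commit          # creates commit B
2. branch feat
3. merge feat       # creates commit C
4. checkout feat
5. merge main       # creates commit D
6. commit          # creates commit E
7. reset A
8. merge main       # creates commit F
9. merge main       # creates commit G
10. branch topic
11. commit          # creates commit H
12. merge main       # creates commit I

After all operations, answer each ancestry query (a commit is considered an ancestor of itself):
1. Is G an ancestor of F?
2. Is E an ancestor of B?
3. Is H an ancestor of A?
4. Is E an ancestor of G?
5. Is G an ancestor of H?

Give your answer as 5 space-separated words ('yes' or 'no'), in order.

Answer: no no no no yes

Derivation:
After op 1 (commit): HEAD=main@B [main=B]
After op 2 (branch): HEAD=main@B [feat=B main=B]
After op 3 (merge): HEAD=main@C [feat=B main=C]
After op 4 (checkout): HEAD=feat@B [feat=B main=C]
After op 5 (merge): HEAD=feat@D [feat=D main=C]
After op 6 (commit): HEAD=feat@E [feat=E main=C]
After op 7 (reset): HEAD=feat@A [feat=A main=C]
After op 8 (merge): HEAD=feat@F [feat=F main=C]
After op 9 (merge): HEAD=feat@G [feat=G main=C]
After op 10 (branch): HEAD=feat@G [feat=G main=C topic=G]
After op 11 (commit): HEAD=feat@H [feat=H main=C topic=G]
After op 12 (merge): HEAD=feat@I [feat=I main=C topic=G]
ancestors(F) = {A,B,C,F}; G in? no
ancestors(B) = {A,B}; E in? no
ancestors(A) = {A}; H in? no
ancestors(G) = {A,B,C,F,G}; E in? no
ancestors(H) = {A,B,C,F,G,H}; G in? yes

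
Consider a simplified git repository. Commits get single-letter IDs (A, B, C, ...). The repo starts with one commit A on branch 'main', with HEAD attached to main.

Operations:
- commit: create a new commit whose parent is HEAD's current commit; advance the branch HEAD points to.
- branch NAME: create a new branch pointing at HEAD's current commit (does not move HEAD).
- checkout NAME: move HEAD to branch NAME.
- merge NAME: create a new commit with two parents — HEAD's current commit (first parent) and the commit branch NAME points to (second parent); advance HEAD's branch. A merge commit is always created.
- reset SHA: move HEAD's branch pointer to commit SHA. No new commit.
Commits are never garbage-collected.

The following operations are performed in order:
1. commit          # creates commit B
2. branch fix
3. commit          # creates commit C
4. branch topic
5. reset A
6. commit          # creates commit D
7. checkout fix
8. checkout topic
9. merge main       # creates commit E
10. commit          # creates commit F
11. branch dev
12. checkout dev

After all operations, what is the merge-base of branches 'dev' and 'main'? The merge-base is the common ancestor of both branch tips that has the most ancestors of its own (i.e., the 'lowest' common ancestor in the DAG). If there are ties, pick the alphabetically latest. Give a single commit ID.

After op 1 (commit): HEAD=main@B [main=B]
After op 2 (branch): HEAD=main@B [fix=B main=B]
After op 3 (commit): HEAD=main@C [fix=B main=C]
After op 4 (branch): HEAD=main@C [fix=B main=C topic=C]
After op 5 (reset): HEAD=main@A [fix=B main=A topic=C]
After op 6 (commit): HEAD=main@D [fix=B main=D topic=C]
After op 7 (checkout): HEAD=fix@B [fix=B main=D topic=C]
After op 8 (checkout): HEAD=topic@C [fix=B main=D topic=C]
After op 9 (merge): HEAD=topic@E [fix=B main=D topic=E]
After op 10 (commit): HEAD=topic@F [fix=B main=D topic=F]
After op 11 (branch): HEAD=topic@F [dev=F fix=B main=D topic=F]
After op 12 (checkout): HEAD=dev@F [dev=F fix=B main=D topic=F]
ancestors(dev=F): ['A', 'B', 'C', 'D', 'E', 'F']
ancestors(main=D): ['A', 'D']
common: ['A', 'D']

Answer: D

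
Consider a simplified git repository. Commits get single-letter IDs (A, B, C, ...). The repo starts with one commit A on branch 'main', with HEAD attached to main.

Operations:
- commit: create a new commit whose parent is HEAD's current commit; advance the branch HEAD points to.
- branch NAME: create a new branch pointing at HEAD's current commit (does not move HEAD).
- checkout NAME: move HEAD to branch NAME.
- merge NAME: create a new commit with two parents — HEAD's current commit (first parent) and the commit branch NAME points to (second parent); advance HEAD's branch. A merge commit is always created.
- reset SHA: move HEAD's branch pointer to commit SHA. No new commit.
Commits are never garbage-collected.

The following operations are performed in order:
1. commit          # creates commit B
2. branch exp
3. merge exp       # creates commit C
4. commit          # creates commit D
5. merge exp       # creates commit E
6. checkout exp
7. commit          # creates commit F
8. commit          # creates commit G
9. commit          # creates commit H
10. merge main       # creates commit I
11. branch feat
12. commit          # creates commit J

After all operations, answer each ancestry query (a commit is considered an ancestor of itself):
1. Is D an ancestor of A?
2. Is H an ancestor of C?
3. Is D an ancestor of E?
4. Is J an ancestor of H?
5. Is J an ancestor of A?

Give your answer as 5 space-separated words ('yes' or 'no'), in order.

After op 1 (commit): HEAD=main@B [main=B]
After op 2 (branch): HEAD=main@B [exp=B main=B]
After op 3 (merge): HEAD=main@C [exp=B main=C]
After op 4 (commit): HEAD=main@D [exp=B main=D]
After op 5 (merge): HEAD=main@E [exp=B main=E]
After op 6 (checkout): HEAD=exp@B [exp=B main=E]
After op 7 (commit): HEAD=exp@F [exp=F main=E]
After op 8 (commit): HEAD=exp@G [exp=G main=E]
After op 9 (commit): HEAD=exp@H [exp=H main=E]
After op 10 (merge): HEAD=exp@I [exp=I main=E]
After op 11 (branch): HEAD=exp@I [exp=I feat=I main=E]
After op 12 (commit): HEAD=exp@J [exp=J feat=I main=E]
ancestors(A) = {A}; D in? no
ancestors(C) = {A,B,C}; H in? no
ancestors(E) = {A,B,C,D,E}; D in? yes
ancestors(H) = {A,B,F,G,H}; J in? no
ancestors(A) = {A}; J in? no

Answer: no no yes no no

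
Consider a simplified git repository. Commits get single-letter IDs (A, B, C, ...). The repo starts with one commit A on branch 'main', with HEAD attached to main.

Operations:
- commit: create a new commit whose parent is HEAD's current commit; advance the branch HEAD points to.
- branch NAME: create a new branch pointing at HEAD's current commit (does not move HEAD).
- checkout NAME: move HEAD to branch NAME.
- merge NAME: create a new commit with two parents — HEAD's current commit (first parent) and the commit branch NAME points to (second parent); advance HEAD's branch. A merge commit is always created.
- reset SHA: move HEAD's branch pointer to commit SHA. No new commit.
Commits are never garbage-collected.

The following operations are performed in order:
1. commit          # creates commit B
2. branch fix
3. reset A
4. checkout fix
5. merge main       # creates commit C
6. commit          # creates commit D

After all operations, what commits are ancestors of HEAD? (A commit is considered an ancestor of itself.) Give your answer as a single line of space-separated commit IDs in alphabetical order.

After op 1 (commit): HEAD=main@B [main=B]
After op 2 (branch): HEAD=main@B [fix=B main=B]
After op 3 (reset): HEAD=main@A [fix=B main=A]
After op 4 (checkout): HEAD=fix@B [fix=B main=A]
After op 5 (merge): HEAD=fix@C [fix=C main=A]
After op 6 (commit): HEAD=fix@D [fix=D main=A]

Answer: A B C D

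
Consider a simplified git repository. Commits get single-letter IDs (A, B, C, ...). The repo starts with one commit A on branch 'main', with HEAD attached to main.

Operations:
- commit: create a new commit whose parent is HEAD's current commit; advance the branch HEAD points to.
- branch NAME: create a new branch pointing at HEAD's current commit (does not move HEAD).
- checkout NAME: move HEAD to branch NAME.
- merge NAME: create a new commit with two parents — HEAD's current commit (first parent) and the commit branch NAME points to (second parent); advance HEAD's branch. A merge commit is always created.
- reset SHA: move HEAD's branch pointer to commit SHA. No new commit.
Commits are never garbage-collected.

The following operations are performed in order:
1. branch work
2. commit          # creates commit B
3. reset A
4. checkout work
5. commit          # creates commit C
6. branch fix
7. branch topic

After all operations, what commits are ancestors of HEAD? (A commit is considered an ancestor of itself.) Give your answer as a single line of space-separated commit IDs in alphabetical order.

Answer: A C

Derivation:
After op 1 (branch): HEAD=main@A [main=A work=A]
After op 2 (commit): HEAD=main@B [main=B work=A]
After op 3 (reset): HEAD=main@A [main=A work=A]
After op 4 (checkout): HEAD=work@A [main=A work=A]
After op 5 (commit): HEAD=work@C [main=A work=C]
After op 6 (branch): HEAD=work@C [fix=C main=A work=C]
After op 7 (branch): HEAD=work@C [fix=C main=A topic=C work=C]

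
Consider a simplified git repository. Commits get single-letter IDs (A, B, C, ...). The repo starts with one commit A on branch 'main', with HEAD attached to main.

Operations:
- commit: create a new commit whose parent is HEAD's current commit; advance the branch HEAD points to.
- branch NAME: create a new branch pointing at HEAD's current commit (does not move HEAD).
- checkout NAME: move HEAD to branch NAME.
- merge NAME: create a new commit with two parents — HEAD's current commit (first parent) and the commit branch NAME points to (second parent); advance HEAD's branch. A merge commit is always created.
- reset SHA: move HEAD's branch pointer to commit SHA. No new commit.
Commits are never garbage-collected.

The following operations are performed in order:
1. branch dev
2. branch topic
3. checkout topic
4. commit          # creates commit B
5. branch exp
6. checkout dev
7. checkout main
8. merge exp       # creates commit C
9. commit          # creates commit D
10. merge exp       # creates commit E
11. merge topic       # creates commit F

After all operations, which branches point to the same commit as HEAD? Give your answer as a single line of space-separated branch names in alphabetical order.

After op 1 (branch): HEAD=main@A [dev=A main=A]
After op 2 (branch): HEAD=main@A [dev=A main=A topic=A]
After op 3 (checkout): HEAD=topic@A [dev=A main=A topic=A]
After op 4 (commit): HEAD=topic@B [dev=A main=A topic=B]
After op 5 (branch): HEAD=topic@B [dev=A exp=B main=A topic=B]
After op 6 (checkout): HEAD=dev@A [dev=A exp=B main=A topic=B]
After op 7 (checkout): HEAD=main@A [dev=A exp=B main=A topic=B]
After op 8 (merge): HEAD=main@C [dev=A exp=B main=C topic=B]
After op 9 (commit): HEAD=main@D [dev=A exp=B main=D topic=B]
After op 10 (merge): HEAD=main@E [dev=A exp=B main=E topic=B]
After op 11 (merge): HEAD=main@F [dev=A exp=B main=F topic=B]

Answer: main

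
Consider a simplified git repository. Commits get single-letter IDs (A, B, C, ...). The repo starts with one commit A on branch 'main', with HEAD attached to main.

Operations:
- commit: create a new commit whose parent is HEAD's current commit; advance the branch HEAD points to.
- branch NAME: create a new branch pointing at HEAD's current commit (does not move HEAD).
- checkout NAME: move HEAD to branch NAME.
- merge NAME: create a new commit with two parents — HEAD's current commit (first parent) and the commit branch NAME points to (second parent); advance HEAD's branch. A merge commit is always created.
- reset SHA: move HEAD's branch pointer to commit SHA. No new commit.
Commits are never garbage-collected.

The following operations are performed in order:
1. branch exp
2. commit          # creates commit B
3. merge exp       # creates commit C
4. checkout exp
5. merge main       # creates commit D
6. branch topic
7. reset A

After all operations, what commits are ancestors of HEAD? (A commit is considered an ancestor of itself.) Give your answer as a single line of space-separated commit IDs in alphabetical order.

After op 1 (branch): HEAD=main@A [exp=A main=A]
After op 2 (commit): HEAD=main@B [exp=A main=B]
After op 3 (merge): HEAD=main@C [exp=A main=C]
After op 4 (checkout): HEAD=exp@A [exp=A main=C]
After op 5 (merge): HEAD=exp@D [exp=D main=C]
After op 6 (branch): HEAD=exp@D [exp=D main=C topic=D]
After op 7 (reset): HEAD=exp@A [exp=A main=C topic=D]

Answer: A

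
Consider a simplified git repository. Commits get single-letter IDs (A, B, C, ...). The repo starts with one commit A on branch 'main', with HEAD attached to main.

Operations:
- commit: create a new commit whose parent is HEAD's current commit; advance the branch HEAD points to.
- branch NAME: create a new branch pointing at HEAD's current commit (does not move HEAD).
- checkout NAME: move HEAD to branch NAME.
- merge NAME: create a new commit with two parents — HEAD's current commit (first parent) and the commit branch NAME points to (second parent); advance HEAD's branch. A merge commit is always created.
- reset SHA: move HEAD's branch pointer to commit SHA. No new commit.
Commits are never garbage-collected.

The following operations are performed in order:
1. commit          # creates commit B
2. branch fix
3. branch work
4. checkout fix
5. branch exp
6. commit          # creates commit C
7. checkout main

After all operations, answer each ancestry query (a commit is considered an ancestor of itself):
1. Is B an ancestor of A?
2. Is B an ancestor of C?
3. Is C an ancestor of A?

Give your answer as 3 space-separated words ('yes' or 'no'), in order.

Answer: no yes no

Derivation:
After op 1 (commit): HEAD=main@B [main=B]
After op 2 (branch): HEAD=main@B [fix=B main=B]
After op 3 (branch): HEAD=main@B [fix=B main=B work=B]
After op 4 (checkout): HEAD=fix@B [fix=B main=B work=B]
After op 5 (branch): HEAD=fix@B [exp=B fix=B main=B work=B]
After op 6 (commit): HEAD=fix@C [exp=B fix=C main=B work=B]
After op 7 (checkout): HEAD=main@B [exp=B fix=C main=B work=B]
ancestors(A) = {A}; B in? no
ancestors(C) = {A,B,C}; B in? yes
ancestors(A) = {A}; C in? no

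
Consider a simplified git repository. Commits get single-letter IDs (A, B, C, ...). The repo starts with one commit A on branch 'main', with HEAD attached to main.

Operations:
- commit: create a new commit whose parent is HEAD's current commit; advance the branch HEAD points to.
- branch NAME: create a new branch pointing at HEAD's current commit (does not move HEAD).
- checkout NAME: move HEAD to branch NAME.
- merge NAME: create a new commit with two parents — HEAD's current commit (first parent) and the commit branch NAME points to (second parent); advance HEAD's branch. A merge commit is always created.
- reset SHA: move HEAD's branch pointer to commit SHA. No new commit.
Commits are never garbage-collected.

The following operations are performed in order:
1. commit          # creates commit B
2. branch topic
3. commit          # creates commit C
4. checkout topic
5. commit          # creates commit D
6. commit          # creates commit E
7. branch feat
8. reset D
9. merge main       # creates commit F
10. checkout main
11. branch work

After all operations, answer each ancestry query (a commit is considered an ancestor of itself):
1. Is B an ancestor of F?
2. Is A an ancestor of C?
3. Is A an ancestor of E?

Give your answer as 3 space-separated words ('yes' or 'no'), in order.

After op 1 (commit): HEAD=main@B [main=B]
After op 2 (branch): HEAD=main@B [main=B topic=B]
After op 3 (commit): HEAD=main@C [main=C topic=B]
After op 4 (checkout): HEAD=topic@B [main=C topic=B]
After op 5 (commit): HEAD=topic@D [main=C topic=D]
After op 6 (commit): HEAD=topic@E [main=C topic=E]
After op 7 (branch): HEAD=topic@E [feat=E main=C topic=E]
After op 8 (reset): HEAD=topic@D [feat=E main=C topic=D]
After op 9 (merge): HEAD=topic@F [feat=E main=C topic=F]
After op 10 (checkout): HEAD=main@C [feat=E main=C topic=F]
After op 11 (branch): HEAD=main@C [feat=E main=C topic=F work=C]
ancestors(F) = {A,B,C,D,F}; B in? yes
ancestors(C) = {A,B,C}; A in? yes
ancestors(E) = {A,B,D,E}; A in? yes

Answer: yes yes yes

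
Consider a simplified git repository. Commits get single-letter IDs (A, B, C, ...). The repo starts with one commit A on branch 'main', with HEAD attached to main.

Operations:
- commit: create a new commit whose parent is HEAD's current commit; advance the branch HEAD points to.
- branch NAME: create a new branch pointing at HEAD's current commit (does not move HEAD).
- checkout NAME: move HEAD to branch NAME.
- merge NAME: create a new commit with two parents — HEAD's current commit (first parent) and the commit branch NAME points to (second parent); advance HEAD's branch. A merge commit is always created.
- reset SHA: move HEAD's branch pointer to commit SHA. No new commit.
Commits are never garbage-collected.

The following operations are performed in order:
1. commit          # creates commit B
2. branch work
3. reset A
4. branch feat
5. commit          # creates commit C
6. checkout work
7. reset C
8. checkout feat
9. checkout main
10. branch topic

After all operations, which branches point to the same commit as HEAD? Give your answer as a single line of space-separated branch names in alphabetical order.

Answer: main topic work

Derivation:
After op 1 (commit): HEAD=main@B [main=B]
After op 2 (branch): HEAD=main@B [main=B work=B]
After op 3 (reset): HEAD=main@A [main=A work=B]
After op 4 (branch): HEAD=main@A [feat=A main=A work=B]
After op 5 (commit): HEAD=main@C [feat=A main=C work=B]
After op 6 (checkout): HEAD=work@B [feat=A main=C work=B]
After op 7 (reset): HEAD=work@C [feat=A main=C work=C]
After op 8 (checkout): HEAD=feat@A [feat=A main=C work=C]
After op 9 (checkout): HEAD=main@C [feat=A main=C work=C]
After op 10 (branch): HEAD=main@C [feat=A main=C topic=C work=C]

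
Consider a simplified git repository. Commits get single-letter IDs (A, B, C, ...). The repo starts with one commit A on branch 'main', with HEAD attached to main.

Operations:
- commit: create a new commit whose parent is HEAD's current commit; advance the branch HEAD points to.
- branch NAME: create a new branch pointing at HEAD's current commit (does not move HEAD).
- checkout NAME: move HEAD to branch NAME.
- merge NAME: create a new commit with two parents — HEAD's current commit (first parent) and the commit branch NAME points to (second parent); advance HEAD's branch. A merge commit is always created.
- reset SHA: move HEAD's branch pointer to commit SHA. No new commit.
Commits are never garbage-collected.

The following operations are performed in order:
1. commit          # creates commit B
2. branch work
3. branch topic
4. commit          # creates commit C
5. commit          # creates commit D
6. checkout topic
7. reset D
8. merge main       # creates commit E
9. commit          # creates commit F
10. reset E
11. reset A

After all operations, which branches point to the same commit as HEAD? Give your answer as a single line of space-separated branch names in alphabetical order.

After op 1 (commit): HEAD=main@B [main=B]
After op 2 (branch): HEAD=main@B [main=B work=B]
After op 3 (branch): HEAD=main@B [main=B topic=B work=B]
After op 4 (commit): HEAD=main@C [main=C topic=B work=B]
After op 5 (commit): HEAD=main@D [main=D topic=B work=B]
After op 6 (checkout): HEAD=topic@B [main=D topic=B work=B]
After op 7 (reset): HEAD=topic@D [main=D topic=D work=B]
After op 8 (merge): HEAD=topic@E [main=D topic=E work=B]
After op 9 (commit): HEAD=topic@F [main=D topic=F work=B]
After op 10 (reset): HEAD=topic@E [main=D topic=E work=B]
After op 11 (reset): HEAD=topic@A [main=D topic=A work=B]

Answer: topic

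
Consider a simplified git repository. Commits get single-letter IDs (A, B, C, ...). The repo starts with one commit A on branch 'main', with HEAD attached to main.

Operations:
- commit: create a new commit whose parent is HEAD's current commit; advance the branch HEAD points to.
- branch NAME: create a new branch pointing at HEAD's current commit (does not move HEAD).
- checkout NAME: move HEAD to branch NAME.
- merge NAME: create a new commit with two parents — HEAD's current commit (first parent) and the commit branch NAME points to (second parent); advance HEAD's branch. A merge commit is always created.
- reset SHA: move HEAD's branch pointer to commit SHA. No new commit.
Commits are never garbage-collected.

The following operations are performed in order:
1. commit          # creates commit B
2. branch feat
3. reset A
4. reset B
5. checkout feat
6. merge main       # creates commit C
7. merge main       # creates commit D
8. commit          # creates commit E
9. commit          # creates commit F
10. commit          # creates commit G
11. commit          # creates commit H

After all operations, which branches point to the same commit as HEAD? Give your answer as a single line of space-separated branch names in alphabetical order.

Answer: feat

Derivation:
After op 1 (commit): HEAD=main@B [main=B]
After op 2 (branch): HEAD=main@B [feat=B main=B]
After op 3 (reset): HEAD=main@A [feat=B main=A]
After op 4 (reset): HEAD=main@B [feat=B main=B]
After op 5 (checkout): HEAD=feat@B [feat=B main=B]
After op 6 (merge): HEAD=feat@C [feat=C main=B]
After op 7 (merge): HEAD=feat@D [feat=D main=B]
After op 8 (commit): HEAD=feat@E [feat=E main=B]
After op 9 (commit): HEAD=feat@F [feat=F main=B]
After op 10 (commit): HEAD=feat@G [feat=G main=B]
After op 11 (commit): HEAD=feat@H [feat=H main=B]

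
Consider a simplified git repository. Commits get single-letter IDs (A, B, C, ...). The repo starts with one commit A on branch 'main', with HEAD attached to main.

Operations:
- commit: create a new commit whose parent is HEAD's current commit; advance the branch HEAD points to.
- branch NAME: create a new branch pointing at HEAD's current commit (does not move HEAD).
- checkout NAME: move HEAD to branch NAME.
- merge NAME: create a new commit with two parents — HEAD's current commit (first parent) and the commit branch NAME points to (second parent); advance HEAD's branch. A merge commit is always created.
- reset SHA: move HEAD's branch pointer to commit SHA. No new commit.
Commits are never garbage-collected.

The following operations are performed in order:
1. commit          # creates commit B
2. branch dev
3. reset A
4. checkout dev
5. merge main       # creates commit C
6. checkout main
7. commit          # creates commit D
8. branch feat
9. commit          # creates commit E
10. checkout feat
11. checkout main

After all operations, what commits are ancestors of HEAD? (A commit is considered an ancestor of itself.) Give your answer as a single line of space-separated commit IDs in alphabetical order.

After op 1 (commit): HEAD=main@B [main=B]
After op 2 (branch): HEAD=main@B [dev=B main=B]
After op 3 (reset): HEAD=main@A [dev=B main=A]
After op 4 (checkout): HEAD=dev@B [dev=B main=A]
After op 5 (merge): HEAD=dev@C [dev=C main=A]
After op 6 (checkout): HEAD=main@A [dev=C main=A]
After op 7 (commit): HEAD=main@D [dev=C main=D]
After op 8 (branch): HEAD=main@D [dev=C feat=D main=D]
After op 9 (commit): HEAD=main@E [dev=C feat=D main=E]
After op 10 (checkout): HEAD=feat@D [dev=C feat=D main=E]
After op 11 (checkout): HEAD=main@E [dev=C feat=D main=E]

Answer: A D E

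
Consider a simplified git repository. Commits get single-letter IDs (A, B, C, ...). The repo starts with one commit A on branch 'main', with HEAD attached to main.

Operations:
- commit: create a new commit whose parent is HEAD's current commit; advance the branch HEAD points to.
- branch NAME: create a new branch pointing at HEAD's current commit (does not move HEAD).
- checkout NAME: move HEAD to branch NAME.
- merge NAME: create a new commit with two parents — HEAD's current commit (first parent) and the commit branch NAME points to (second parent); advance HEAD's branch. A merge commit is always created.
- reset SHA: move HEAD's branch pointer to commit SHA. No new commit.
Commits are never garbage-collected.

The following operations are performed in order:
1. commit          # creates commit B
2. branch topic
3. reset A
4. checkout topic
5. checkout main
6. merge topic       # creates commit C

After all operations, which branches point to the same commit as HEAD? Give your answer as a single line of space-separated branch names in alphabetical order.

After op 1 (commit): HEAD=main@B [main=B]
After op 2 (branch): HEAD=main@B [main=B topic=B]
After op 3 (reset): HEAD=main@A [main=A topic=B]
After op 4 (checkout): HEAD=topic@B [main=A topic=B]
After op 5 (checkout): HEAD=main@A [main=A topic=B]
After op 6 (merge): HEAD=main@C [main=C topic=B]

Answer: main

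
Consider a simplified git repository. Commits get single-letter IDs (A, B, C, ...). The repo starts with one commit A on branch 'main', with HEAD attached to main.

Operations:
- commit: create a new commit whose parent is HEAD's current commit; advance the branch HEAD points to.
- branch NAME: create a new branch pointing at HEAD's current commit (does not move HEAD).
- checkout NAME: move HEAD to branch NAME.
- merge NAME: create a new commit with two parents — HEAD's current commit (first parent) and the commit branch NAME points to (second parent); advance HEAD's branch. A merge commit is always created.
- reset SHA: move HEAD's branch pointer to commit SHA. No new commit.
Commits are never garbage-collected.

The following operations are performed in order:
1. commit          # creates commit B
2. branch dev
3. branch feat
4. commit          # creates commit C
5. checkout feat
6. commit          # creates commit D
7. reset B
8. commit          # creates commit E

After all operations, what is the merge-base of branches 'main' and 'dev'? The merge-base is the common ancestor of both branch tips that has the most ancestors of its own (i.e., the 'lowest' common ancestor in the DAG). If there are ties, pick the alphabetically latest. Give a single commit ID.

Answer: B

Derivation:
After op 1 (commit): HEAD=main@B [main=B]
After op 2 (branch): HEAD=main@B [dev=B main=B]
After op 3 (branch): HEAD=main@B [dev=B feat=B main=B]
After op 4 (commit): HEAD=main@C [dev=B feat=B main=C]
After op 5 (checkout): HEAD=feat@B [dev=B feat=B main=C]
After op 6 (commit): HEAD=feat@D [dev=B feat=D main=C]
After op 7 (reset): HEAD=feat@B [dev=B feat=B main=C]
After op 8 (commit): HEAD=feat@E [dev=B feat=E main=C]
ancestors(main=C): ['A', 'B', 'C']
ancestors(dev=B): ['A', 'B']
common: ['A', 'B']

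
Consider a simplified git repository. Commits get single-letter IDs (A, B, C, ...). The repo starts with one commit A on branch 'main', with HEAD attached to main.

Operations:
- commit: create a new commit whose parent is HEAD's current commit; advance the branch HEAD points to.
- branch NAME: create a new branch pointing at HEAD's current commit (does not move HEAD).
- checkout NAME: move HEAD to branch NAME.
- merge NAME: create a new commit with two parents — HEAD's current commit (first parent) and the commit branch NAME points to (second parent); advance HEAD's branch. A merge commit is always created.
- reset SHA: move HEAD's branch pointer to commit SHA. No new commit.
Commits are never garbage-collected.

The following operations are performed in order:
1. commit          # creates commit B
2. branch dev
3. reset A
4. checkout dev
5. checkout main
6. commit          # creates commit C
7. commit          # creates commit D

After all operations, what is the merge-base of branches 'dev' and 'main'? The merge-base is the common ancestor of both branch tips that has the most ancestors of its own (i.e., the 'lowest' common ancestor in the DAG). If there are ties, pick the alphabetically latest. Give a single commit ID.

After op 1 (commit): HEAD=main@B [main=B]
After op 2 (branch): HEAD=main@B [dev=B main=B]
After op 3 (reset): HEAD=main@A [dev=B main=A]
After op 4 (checkout): HEAD=dev@B [dev=B main=A]
After op 5 (checkout): HEAD=main@A [dev=B main=A]
After op 6 (commit): HEAD=main@C [dev=B main=C]
After op 7 (commit): HEAD=main@D [dev=B main=D]
ancestors(dev=B): ['A', 'B']
ancestors(main=D): ['A', 'C', 'D']
common: ['A']

Answer: A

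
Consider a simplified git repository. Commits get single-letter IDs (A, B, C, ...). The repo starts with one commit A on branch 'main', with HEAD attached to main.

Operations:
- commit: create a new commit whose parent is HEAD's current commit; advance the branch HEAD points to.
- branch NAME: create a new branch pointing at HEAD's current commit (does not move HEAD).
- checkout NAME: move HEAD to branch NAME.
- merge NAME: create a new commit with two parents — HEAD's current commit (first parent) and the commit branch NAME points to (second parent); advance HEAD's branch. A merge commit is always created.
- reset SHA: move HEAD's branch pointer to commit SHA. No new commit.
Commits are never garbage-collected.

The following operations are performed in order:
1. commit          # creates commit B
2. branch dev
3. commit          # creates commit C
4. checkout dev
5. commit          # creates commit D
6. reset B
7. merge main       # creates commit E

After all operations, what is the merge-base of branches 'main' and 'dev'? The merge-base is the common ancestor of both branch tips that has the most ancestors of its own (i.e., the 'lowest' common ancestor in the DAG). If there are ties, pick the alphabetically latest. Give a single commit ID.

Answer: C

Derivation:
After op 1 (commit): HEAD=main@B [main=B]
After op 2 (branch): HEAD=main@B [dev=B main=B]
After op 3 (commit): HEAD=main@C [dev=B main=C]
After op 4 (checkout): HEAD=dev@B [dev=B main=C]
After op 5 (commit): HEAD=dev@D [dev=D main=C]
After op 6 (reset): HEAD=dev@B [dev=B main=C]
After op 7 (merge): HEAD=dev@E [dev=E main=C]
ancestors(main=C): ['A', 'B', 'C']
ancestors(dev=E): ['A', 'B', 'C', 'E']
common: ['A', 'B', 'C']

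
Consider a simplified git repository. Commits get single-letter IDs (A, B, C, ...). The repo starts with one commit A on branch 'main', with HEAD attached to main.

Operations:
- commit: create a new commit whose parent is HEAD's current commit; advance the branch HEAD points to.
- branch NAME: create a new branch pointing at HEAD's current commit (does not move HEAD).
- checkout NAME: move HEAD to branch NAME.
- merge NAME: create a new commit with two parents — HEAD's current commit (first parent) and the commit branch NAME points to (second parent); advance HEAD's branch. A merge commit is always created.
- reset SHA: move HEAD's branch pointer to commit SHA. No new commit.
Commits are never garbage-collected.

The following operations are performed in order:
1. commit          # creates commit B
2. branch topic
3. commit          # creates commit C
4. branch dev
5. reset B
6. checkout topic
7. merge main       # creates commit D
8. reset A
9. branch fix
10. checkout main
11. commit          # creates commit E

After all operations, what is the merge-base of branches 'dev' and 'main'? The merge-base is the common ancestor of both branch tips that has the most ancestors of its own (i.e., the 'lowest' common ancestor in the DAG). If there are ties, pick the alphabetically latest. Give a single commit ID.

After op 1 (commit): HEAD=main@B [main=B]
After op 2 (branch): HEAD=main@B [main=B topic=B]
After op 3 (commit): HEAD=main@C [main=C topic=B]
After op 4 (branch): HEAD=main@C [dev=C main=C topic=B]
After op 5 (reset): HEAD=main@B [dev=C main=B topic=B]
After op 6 (checkout): HEAD=topic@B [dev=C main=B topic=B]
After op 7 (merge): HEAD=topic@D [dev=C main=B topic=D]
After op 8 (reset): HEAD=topic@A [dev=C main=B topic=A]
After op 9 (branch): HEAD=topic@A [dev=C fix=A main=B topic=A]
After op 10 (checkout): HEAD=main@B [dev=C fix=A main=B topic=A]
After op 11 (commit): HEAD=main@E [dev=C fix=A main=E topic=A]
ancestors(dev=C): ['A', 'B', 'C']
ancestors(main=E): ['A', 'B', 'E']
common: ['A', 'B']

Answer: B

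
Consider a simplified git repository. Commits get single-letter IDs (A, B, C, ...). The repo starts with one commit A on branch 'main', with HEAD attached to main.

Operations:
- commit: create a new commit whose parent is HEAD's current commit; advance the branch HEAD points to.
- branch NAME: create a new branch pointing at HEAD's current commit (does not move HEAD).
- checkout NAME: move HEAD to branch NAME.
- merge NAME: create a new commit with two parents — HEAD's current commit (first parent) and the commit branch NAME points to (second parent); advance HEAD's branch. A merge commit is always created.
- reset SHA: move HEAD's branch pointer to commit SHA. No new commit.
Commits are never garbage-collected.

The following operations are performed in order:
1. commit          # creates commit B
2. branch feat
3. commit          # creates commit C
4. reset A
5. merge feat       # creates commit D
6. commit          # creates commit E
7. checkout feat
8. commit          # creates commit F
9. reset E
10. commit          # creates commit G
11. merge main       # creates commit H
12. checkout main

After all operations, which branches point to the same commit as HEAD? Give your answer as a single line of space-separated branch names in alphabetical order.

Answer: main

Derivation:
After op 1 (commit): HEAD=main@B [main=B]
After op 2 (branch): HEAD=main@B [feat=B main=B]
After op 3 (commit): HEAD=main@C [feat=B main=C]
After op 4 (reset): HEAD=main@A [feat=B main=A]
After op 5 (merge): HEAD=main@D [feat=B main=D]
After op 6 (commit): HEAD=main@E [feat=B main=E]
After op 7 (checkout): HEAD=feat@B [feat=B main=E]
After op 8 (commit): HEAD=feat@F [feat=F main=E]
After op 9 (reset): HEAD=feat@E [feat=E main=E]
After op 10 (commit): HEAD=feat@G [feat=G main=E]
After op 11 (merge): HEAD=feat@H [feat=H main=E]
After op 12 (checkout): HEAD=main@E [feat=H main=E]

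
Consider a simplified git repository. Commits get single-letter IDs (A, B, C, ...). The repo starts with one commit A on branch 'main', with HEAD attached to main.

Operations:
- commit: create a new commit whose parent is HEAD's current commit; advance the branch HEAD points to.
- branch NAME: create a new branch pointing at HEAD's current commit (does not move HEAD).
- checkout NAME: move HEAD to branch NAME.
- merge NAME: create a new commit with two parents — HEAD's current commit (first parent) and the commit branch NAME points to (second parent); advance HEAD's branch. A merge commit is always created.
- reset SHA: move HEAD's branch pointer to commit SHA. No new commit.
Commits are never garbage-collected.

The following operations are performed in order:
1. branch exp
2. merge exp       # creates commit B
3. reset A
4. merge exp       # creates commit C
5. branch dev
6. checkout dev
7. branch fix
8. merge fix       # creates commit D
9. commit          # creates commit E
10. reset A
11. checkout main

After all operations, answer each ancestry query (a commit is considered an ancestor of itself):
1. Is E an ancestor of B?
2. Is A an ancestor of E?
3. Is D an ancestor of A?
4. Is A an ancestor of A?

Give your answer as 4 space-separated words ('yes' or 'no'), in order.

Answer: no yes no yes

Derivation:
After op 1 (branch): HEAD=main@A [exp=A main=A]
After op 2 (merge): HEAD=main@B [exp=A main=B]
After op 3 (reset): HEAD=main@A [exp=A main=A]
After op 4 (merge): HEAD=main@C [exp=A main=C]
After op 5 (branch): HEAD=main@C [dev=C exp=A main=C]
After op 6 (checkout): HEAD=dev@C [dev=C exp=A main=C]
After op 7 (branch): HEAD=dev@C [dev=C exp=A fix=C main=C]
After op 8 (merge): HEAD=dev@D [dev=D exp=A fix=C main=C]
After op 9 (commit): HEAD=dev@E [dev=E exp=A fix=C main=C]
After op 10 (reset): HEAD=dev@A [dev=A exp=A fix=C main=C]
After op 11 (checkout): HEAD=main@C [dev=A exp=A fix=C main=C]
ancestors(B) = {A,B}; E in? no
ancestors(E) = {A,C,D,E}; A in? yes
ancestors(A) = {A}; D in? no
ancestors(A) = {A}; A in? yes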